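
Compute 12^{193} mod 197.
35

Using successive squaring:
Binary expansion of 193: 11000001
Powers of 12 mod 197 (each is the square of the previous):
  12^1 ≡ 12 (mod 197)
  12^2 ≡ 12² = 144 ≡ 144 (mod 197)
  12^4 ≡ 144² = 20736 ≡ 51 (mod 197)
  12^8 ≡ 51² = 2601 ≡ 40 (mod 197)
  12^16 ≡ 40² = 1600 ≡ 24 (mod 197)
  12^32 ≡ 24² = 576 ≡ 182 (mod 197)
  12^64 ≡ 182² = 33124 ≡ 28 (mod 197)
  12^128 ≡ 28² = 784 ≡ 193 (mod 197)
193 = 128 + 64 + 1, so 12^193 = 12^128 × 12^64 × 12^1 ≡ 193 × 28 × 12 (mod 197)
Multiplying step by step:
  193 × 28 = 5404 ≡ 85 (mod 197)
  85 × 12 = 1020 ≡ 35 (mod 197)
Result: 12^193 ≡ 35 (mod 197)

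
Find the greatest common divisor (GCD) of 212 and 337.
1

Using the Euclidean algorithm:
212 = 0 × 337 + 212
337 = 1 × 212 + 125
212 = 1 × 125 + 87
125 = 1 × 87 + 38
87 = 2 × 38 + 11
38 = 3 × 11 + 5
11 = 2 × 5 + 1
5 = 5 × 1 + 0

GCD(212, 337) = 1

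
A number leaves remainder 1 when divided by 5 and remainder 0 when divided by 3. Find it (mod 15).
M = 5 × 3 = 15. M₁ = 3, y₁ ≡ 2 (mod 5). M₂ = 5, y₂ ≡ 2 (mod 3). m = 1×3×2 + 0×5×2 ≡ 6 (mod 15)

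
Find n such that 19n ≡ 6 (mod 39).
27

Since gcd(19, 39) = 1 divides 6, a solution exists.
Multiply both sides by the inverse of 19 mod 39:
  19^(-1) mod 39 = 37
  x ≡ 37 × 6 ≡ 222 ≡ 27 (mod 39)
Verification: 19 × 27 = 513 = 13 × 39 + 6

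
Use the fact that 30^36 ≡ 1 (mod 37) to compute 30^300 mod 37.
By Fermat: 30^{36} ≡ 1 (mod 37). 300 = 8×36 + 12. So 30^{300} ≡ 30^{12} ≡ 10 (mod 37)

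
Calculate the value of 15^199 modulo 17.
Using Fermat: 15^{16} ≡ 1 (mod 17). 199 ≡ 7 (mod 16). So 15^{199} ≡ 15^{7} ≡ 8 (mod 17)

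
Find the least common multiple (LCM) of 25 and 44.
1100

First find GCD(25, 44) using the Euclidean algorithm:
25 = 0 × 44 + 25
44 = 1 × 25 + 19
25 = 1 × 19 + 6
19 = 3 × 6 + 1
6 = 6 × 1 + 0
GCD(25, 44) = 1

LCM formula: LCM(a, b) = (a × b) / GCD(a, b)
LCM(25, 44) = (25 × 44) / 1
LCM(25, 44) = 1100 / 1
LCM(25, 44) = 1100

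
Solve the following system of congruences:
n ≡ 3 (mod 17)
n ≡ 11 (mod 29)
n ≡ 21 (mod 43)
2128

Using the Chinese Remainder Theorem:
M = product of moduli = 21199
For equation 1: M_1 = 1247, 1247 ≡ 6 (mod 17), inverse of 1247 mod 17 is 3 (check: 6 × 3 = 18 ≡ 1 (mod 17))
For equation 2: M_2 = 731, 731 ≡ 6 (mod 29), inverse of 731 mod 29 is 5 (check: 6 × 5 = 30 ≡ 1 (mod 29))
For equation 3: M_3 = 493, 493 ≡ 20 (mod 43), inverse of 493 mod 43 is 28 (check: 20 × 28 = 560 ≡ 1 (mod 43))
Combine: n ≡ Σ r_i×M_i×(M_i⁻¹ mod m_i) = 3×1247×3 + 11×731×5 + 21×493×28 = 11223 + 40205 + 289884 = 341312
341312 mod 21199 = 2128
n ≡ 2128 (mod 21199)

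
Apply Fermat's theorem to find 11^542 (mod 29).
By Fermat: 11^{28} ≡ 1 (mod 29). 542 ≡ 10 (mod 28). So 11^{542} ≡ 11^{10} ≡ 22 (mod 29)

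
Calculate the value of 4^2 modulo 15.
2 = 2 (binary 10). Repeated squaring mod 15: 4^1 ≡ 4; 4^2 ≡ 4² = 16 ≡ 1. So 4^2 ≡ 1 (mod 15).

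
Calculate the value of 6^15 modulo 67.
Using repeated squaring. 15 = 8 + 4 + 2 + 1 (binary 1111). Repeated squaring mod 67: 6^1 ≡ 6; 6^2 ≡ 6² = 36 ≡ 36; 6^4 ≡ 36² = 1296 ≡ 23; 6^8 ≡ 23² = 529 ≡ 60. Multiply: 6^15 = 6^8 × 6^4 × 6^2 × 6^1 ≡ 60 × 23 × 36 × 6 (mod 67): 60 × 23 = 1380 ≡ 40; 40 × 36 = 1440 ≡ 33; 33 × 6 = 198 ≡ 64. So 6^15 ≡ 64 (mod 67).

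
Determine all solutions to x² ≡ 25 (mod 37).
The square roots of 25 mod 37 are 5 and 32. Verify: 5² = 25 ≡ 25 (mod 37)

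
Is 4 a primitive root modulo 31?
p - 1 = 30 has prime divisors 2, 3, 5. Check 4^(30/q) mod 31 for each: 4^(30/2) = 4^15 ≡ 1, 4^(30/3) = 4^10 ≡ 1, 4^(30/5) = 4^6 ≡ 4 (mod 31). Since 4^15 ≡ 1 (mod 31), the order of 4 divides 15 (in fact the order is 5) ≠ 30, so it is not a primitive root.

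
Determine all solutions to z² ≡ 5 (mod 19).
The square roots of 5 mod 19 are 9 and 10. Verify: 9² = 81 ≡ 5 (mod 19)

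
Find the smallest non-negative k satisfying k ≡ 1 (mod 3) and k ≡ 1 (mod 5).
M = 3 × 5 = 15. M₁ = 5, y₁ ≡ 2 (mod 3). M₂ = 3, y₂ ≡ 2 (mod 5). k = 1×5×2 + 1×3×2 ≡ 1 (mod 15)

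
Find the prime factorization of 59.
59

Divide by primes starting from smallest:
59 ÷ 59 = 1

59 = 59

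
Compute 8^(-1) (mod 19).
8^(-1) ≡ 12 (mod 19). Verification: 8 × 12 = 96 ≡ 1 (mod 19)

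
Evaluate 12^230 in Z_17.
Using Fermat: 12^{16} ≡ 1 (mod 17). 230 ≡ 6 (mod 16). So 12^{230} ≡ 12^{6} ≡ 2 (mod 17)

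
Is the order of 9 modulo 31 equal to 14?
No, the actual order is 15, not 14.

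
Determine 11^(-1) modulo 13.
11^(-1) ≡ 6 (mod 13). Verification: 11 × 6 = 66 ≡ 1 (mod 13)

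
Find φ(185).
144

Prime factorization: 185 = 5 × 37
Using the formula φ(n) = n × Π(1 - 1/p) for each prime factor p:
φ(185) = 185 × (1 - 1/5) × (1 - 1/37)
φ(185) = 144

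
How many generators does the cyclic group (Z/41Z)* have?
16

The number of primitive roots modulo p is φ(p-1) = φ(40)
φ(40) = 16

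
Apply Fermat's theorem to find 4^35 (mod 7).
By Fermat: 4^{6} ≡ 1 (mod 7). 35 = 5×6 + 5. So 4^{35} ≡ 4^{5} ≡ 2 (mod 7)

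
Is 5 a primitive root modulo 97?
Yes

To verify, check if 5^(96/q) ≢ 1 (mod 97) for each prime divisor q of 96
Divisors of 96 = 96: [1, 2, 3, 4, 6, 8, 12, 16, 24, 32, 48, 96]
  5^(96/2) = 5^48 ≡ 96 (mod 97)
  5^(96/3) = 5^32 ≡ 35 (mod 97)
Conclusion: 5 is a primitive root modulo 97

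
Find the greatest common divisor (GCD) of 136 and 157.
1

Using the Euclidean algorithm:
136 = 0 × 157 + 136
157 = 1 × 136 + 21
136 = 6 × 21 + 10
21 = 2 × 10 + 1
10 = 10 × 1 + 0

GCD(136, 157) = 1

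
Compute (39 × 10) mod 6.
0

(39 × 10) = 390
390 mod 6 = 0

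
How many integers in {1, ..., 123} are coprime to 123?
80

Prime factorization: 123 = 3 × 41
Using the formula φ(n) = n × Π(1 - 1/p) for each prime factor p:
φ(123) = 123 × (1 - 1/3) × (1 - 1/41)
φ(123) = 80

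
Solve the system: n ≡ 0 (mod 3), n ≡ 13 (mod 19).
M = 3 × 19 = 57. M₁ = 19, y₁ ≡ 1 (mod 3). M₂ = 3, y₂ ≡ 13 (mod 19). n = 0×19×1 + 13×3×13 ≡ 51 (mod 57)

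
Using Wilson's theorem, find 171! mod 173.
(172)! = (171)! × (172) ≡ -1 (mod 173). So (171)! ≡ -1 × (172)^(-1) ≡ (-1)×(-1) = 1 (mod 173)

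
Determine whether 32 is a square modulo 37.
By Euler's criterion: 32^{18} ≡ 36 (mod 37). Since this equals -1 (≡ 36), 32 is not a QR.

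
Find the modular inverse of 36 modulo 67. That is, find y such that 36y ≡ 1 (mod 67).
54

Using Extended Euclidean Algorithm:
gcd(36, 67) = 1
Bezout coefficients: 36 × -13 + 67 × 7 = 1
So 36 × -13 ≡ 1 (mod 67)
The inverse is -13 mod 67 = 54
Verification: 36 × 54 = 1944 = 29 × 67 + 1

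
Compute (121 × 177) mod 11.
0

(121 × 177) = 21417
21417 mod 11 = 0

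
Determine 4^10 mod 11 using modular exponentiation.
10 = 8 + 2 (binary 1010). Repeated squaring mod 11: 4^1 ≡ 4; 4^2 ≡ 4² = 16 ≡ 5; 4^4 ≡ 5² = 25 ≡ 3; 4^8 ≡ 3² = 9 ≡ 9. Multiply: 4^10 = 4^8 × 4^2 ≡ 9 × 5 (mod 11): 9 × 5 = 45 ≡ 1. So 4^10 ≡ 1 (mod 11).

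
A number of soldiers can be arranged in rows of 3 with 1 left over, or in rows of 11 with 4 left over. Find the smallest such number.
M = 3 × 11 = 33. M₁ = 11, y₁ ≡ 2 (mod 3). M₂ = 3, y₂ ≡ 4 (mod 11). k = 1×11×2 + 4×3×4 ≡ 4 (mod 33). The smallest positive such number is 4.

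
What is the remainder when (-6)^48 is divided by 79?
Using repeated squaring. (-6) ≡ 73 (mod 79). 48 = 32 + 16 (binary 110000). Repeated squaring mod 79: 73^1 ≡ 73; 73^2 ≡ 73² = 5329 ≡ 36; 73^4 ≡ 36² = 1296 ≡ 32; 73^8 ≡ 32² = 1024 ≡ 76; 73^16 ≡ 76² = 5776 ≡ 9; 73^32 ≡ 9² = 81 ≡ 2. Multiply: (-6)^48 ≡ 73^32 × 73^16 ≡ 2 × 9 (mod 79): 2 × 9 = 18 ≡ 18. So (-6)^48 ≡ 18 (mod 79).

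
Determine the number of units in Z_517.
460

Prime factorization: 517 = 11 × 47
Using the formula φ(n) = n × Π(1 - 1/p) for each prime factor p:
φ(517) = 517 × (1 - 1/11) × (1 - 1/47)
φ(517) = 460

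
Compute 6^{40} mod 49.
15

Using successive squaring:
Binary expansion of 40: 101000
Powers of 6 mod 49 (each is the square of the previous):
  6^1 ≡ 6 (mod 49)
  6^2 ≡ 6² = 36 ≡ 36 (mod 49)
  6^4 ≡ 36² = 1296 ≡ 22 (mod 49)
  6^8 ≡ 22² = 484 ≡ 43 (mod 49)
  6^16 ≡ 43² = 1849 ≡ 36 (mod 49)
  6^32 ≡ 36² = 1296 ≡ 22 (mod 49)
40 = 32 + 8, so 6^40 = 6^32 × 6^8 ≡ 22 × 43 (mod 49)
Multiplying step by step:
  22 × 43 = 946 ≡ 15 (mod 49)
Result: 6^40 ≡ 15 (mod 49)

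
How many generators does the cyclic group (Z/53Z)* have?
24

The number of primitive roots modulo p is φ(p-1) = φ(52)
φ(52) = 24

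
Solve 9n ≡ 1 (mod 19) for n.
9^(-1) ≡ 17 (mod 19). Verification: 9 × 17 = 153 ≡ 1 (mod 19)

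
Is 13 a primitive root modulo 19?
Yes

To verify, check if 13^(18/q) ≢ 1 (mod 19) for each prime divisor q of 18
Divisors of 18 = 18: [1, 2, 3, 6, 9, 18]
  13^(18/2) = 13^9 ≡ 18 (mod 19)
  13^(18/3) = 13^6 ≡ 11 (mod 19)
Conclusion: 13 is a primitive root modulo 19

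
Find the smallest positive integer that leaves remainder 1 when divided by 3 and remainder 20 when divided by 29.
M = 3 × 29 = 87. M₁ = 29, y₁ ≡ 2 (mod 3). M₂ = 3, y₂ ≡ 10 (mod 29). r = 1×29×2 + 20×3×10 ≡ 49 (mod 87). The smallest positive such number is 49.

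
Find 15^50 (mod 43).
Using Fermat: 15^{42} ≡ 1 (mod 43). 50 ≡ 8 (mod 42). So 15^{50} ≡ 15^{8} ≡ 24 (mod 43)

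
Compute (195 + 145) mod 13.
2

(195 + 145) = 340
340 mod 13 = 2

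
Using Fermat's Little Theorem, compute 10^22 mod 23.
By Fermat's Little Theorem, 10^{22} ≡ 1 (mod 23) since 23 is prime and gcd(10, 23) = 1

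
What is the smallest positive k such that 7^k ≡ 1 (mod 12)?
Powers of 7 mod 12: 7^1≡7, 7^2≡1. Order = 2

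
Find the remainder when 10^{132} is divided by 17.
By Fermat: 10^{16} ≡ 1 (mod 17). 132 = 8×16 + 4. So 10^{132} ≡ 10^{4} ≡ 4 (mod 17)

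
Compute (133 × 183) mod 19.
0

(133 × 183) = 24339
24339 mod 19 = 0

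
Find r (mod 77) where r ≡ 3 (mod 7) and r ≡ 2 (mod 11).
M = 7 × 11 = 77. M₁ = 11, y₁ ≡ 2 (mod 7). M₂ = 7, y₂ ≡ 8 (mod 11). r = 3×11×2 + 2×7×8 ≡ 24 (mod 77)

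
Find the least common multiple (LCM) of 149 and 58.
8642

First find GCD(149, 58) using the Euclidean algorithm:
149 = 2 × 58 + 33
58 = 1 × 33 + 25
33 = 1 × 25 + 8
25 = 3 × 8 + 1
8 = 8 × 1 + 0
GCD(149, 58) = 1

LCM formula: LCM(a, b) = (a × b) / GCD(a, b)
LCM(149, 58) = (149 × 58) / 1
LCM(149, 58) = 8642 / 1
LCM(149, 58) = 8642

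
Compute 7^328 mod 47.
Using Fermat: 7^{46} ≡ 1 (mod 47). 328 ≡ 6 (mod 46). So 7^{328} ≡ 7^{6} ≡ 8 (mod 47)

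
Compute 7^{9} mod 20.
7

Using successive squaring:
Binary expansion of 9: 1001
Powers of 7 mod 20 (each is the square of the previous):
  7^1 ≡ 7 (mod 20)
  7^2 ≡ 7² = 49 ≡ 9 (mod 20)
  7^4 ≡ 9² = 81 ≡ 1 (mod 20)
  7^8 ≡ 1² = 1 ≡ 1 (mod 20)
9 = 8 + 1, so 7^9 = 7^8 × 7^1 ≡ 1 × 7 (mod 20)
Multiplying step by step:
  1 × 7 = 7 ≡ 7 (mod 20)
Result: 7^9 ≡ 7 (mod 20)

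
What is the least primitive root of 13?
2

A primitive root g modulo p has order p-1 = 12
Prime divisors of 12: [2, 3]
g is a primitive root iff g^(12/q) ≢ 1 (mod 13) for each prime divisor q
Testing small values:
  g = 2: 2^6 ≡ 12, 2^4 ≡ 3 (mod 13) → none is 1, primitive root!
The smallest primitive root is 2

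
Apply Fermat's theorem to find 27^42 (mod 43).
By Fermat's Little Theorem, 27^{42} ≡ 1 (mod 43) since 43 is prime and gcd(27, 43) = 1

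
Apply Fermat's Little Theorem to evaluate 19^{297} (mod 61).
52

By Fermat's Little Theorem, a^(p-1) ≡ 1 (mod p) for prime p and gcd(a, p) = 1
Here p = 61, so 19^60 ≡ 1 (mod 61)
We can reduce the exponent: 297 mod 60 = 57
So 19^297 ≡ 19^57 (mod 61)
Computing: 19^57 mod 61 = 52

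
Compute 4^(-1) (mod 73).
55

Using Extended Euclidean Algorithm:
gcd(4, 73) = 1
Bezout coefficients: 4 × -18 + 73 × 1 = 1
So 4 × -18 ≡ 1 (mod 73)
The inverse is -18 mod 73 = 55
Verification: 4 × 55 = 220 = 3 × 73 + 1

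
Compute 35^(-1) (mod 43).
35^(-1) ≡ 16 (mod 43). Verification: 35 × 16 = 560 ≡ 1 (mod 43)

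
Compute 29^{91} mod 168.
29

Using successive squaring:
Binary expansion of 91: 1011011
Powers of 29 mod 168 (each is the square of the previous):
  29^1 ≡ 29 (mod 168)
  29^2 ≡ 29² = 841 ≡ 1 (mod 168)
  29^4 ≡ 1² = 1 ≡ 1 (mod 168)
  29^8 ≡ 1² = 1 ≡ 1 (mod 168)
  29^16 ≡ 1² = 1 ≡ 1 (mod 168)
  29^32 ≡ 1² = 1 ≡ 1 (mod 168)
  29^64 ≡ 1² = 1 ≡ 1 (mod 168)
91 = 64 + 16 + 8 + 2 + 1, so 29^91 = 29^64 × 29^16 × 29^8 × 29^2 × 29^1 ≡ 1 × 1 × 1 × 1 × 29 (mod 168)
Multiplying step by step:
  1 × 1 = 1 ≡ 1 (mod 168)
  1 × 1 = 1 ≡ 1 (mod 168)
  1 × 1 = 1 ≡ 1 (mod 168)
  1 × 29 = 29 ≡ 29 (mod 168)
Result: 29^91 ≡ 29 (mod 168)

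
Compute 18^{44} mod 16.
0

Using successive squaring:
Binary expansion of 44: 101100
Powers of 18 mod 16 (each is the square of the previous):
  18^1 ≡ 2 (mod 16)
  18^2 ≡ 2² = 4 ≡ 4 (mod 16)
  18^4 ≡ 4² = 16 ≡ 0 (mod 16)
  18^8 ≡ 0² = 0 ≡ 0 (mod 16)
  18^16 ≡ 0² = 0 ≡ 0 (mod 16)
  18^32 ≡ 0² = 0 ≡ 0 (mod 16)
44 = 32 + 8 + 4, so 18^44 = 18^32 × 18^8 × 18^4 ≡ 0 × 0 × 0 (mod 16)
Multiplying step by step:
  0 × 0 = 0 ≡ 0 (mod 16)
  0 × 0 = 0 ≡ 0 (mod 16)
Result: 18^44 ≡ 0 (mod 16)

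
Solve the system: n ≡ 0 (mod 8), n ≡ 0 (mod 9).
M = 8 × 9 = 72. M₁ = 9, y₁ ≡ 1 (mod 8). M₂ = 8, y₂ ≡ 8 (mod 9). n = 0×9×1 + 0×8×8 ≡ 0 (mod 72)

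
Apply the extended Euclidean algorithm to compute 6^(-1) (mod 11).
Extended GCD: 6(2) + 11(-1) = 1. So 6^(-1) ≡ 2 ≡ 2 (mod 11). Verify: 6 × 2 = 12 ≡ 1 (mod 11)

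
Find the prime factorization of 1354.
2 × 677

Divide by primes starting from smallest:
1354 ÷ 2 = 677
677 ÷ 677 = 1

1354 = 2 × 677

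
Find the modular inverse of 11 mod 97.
11^(-1) ≡ 53 (mod 97). Verification: 11 × 53 = 583 ≡ 1 (mod 97)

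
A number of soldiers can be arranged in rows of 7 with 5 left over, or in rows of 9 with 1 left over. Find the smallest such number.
M = 7 × 9 = 63. M₁ = 9, y₁ ≡ 4 (mod 7). M₂ = 7, y₂ ≡ 4 (mod 9). x = 5×9×4 + 1×7×4 ≡ 19 (mod 63). The smallest positive such number is 19.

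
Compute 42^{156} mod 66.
42

Using successive squaring:
Binary expansion of 156: 10011100
Powers of 42 mod 66 (each is the square of the previous):
  42^1 ≡ 42 (mod 66)
  42^2 ≡ 42² = 1764 ≡ 48 (mod 66)
  42^4 ≡ 48² = 2304 ≡ 60 (mod 66)
  42^8 ≡ 60² = 3600 ≡ 36 (mod 66)
  42^16 ≡ 36² = 1296 ≡ 42 (mod 66)
  42^32 ≡ 42² = 1764 ≡ 48 (mod 66)
  42^64 ≡ 48² = 2304 ≡ 60 (mod 66)
  42^128 ≡ 60² = 3600 ≡ 36 (mod 66)
156 = 128 + 16 + 8 + 4, so 42^156 = 42^128 × 42^16 × 42^8 × 42^4 ≡ 36 × 42 × 36 × 60 (mod 66)
Multiplying step by step:
  36 × 42 = 1512 ≡ 60 (mod 66)
  60 × 36 = 2160 ≡ 48 (mod 66)
  48 × 60 = 2880 ≡ 42 (mod 66)
Result: 42^156 ≡ 42 (mod 66)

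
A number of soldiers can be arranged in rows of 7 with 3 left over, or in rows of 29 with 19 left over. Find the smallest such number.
M = 7 × 29 = 203. M₁ = 29, y₁ ≡ 1 (mod 7). M₂ = 7, y₂ ≡ 25 (mod 29). k = 3×29×1 + 19×7×25 ≡ 164 (mod 203). The smallest positive such number is 164.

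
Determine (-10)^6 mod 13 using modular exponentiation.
(-10) ≡ 3 (mod 13). 6 = 4 + 2 (binary 110). Repeated squaring mod 13: 3^1 ≡ 3; 3^2 ≡ 3² = 9 ≡ 9; 3^4 ≡ 9² = 81 ≡ 3. Multiply: (-10)^6 ≡ 3^4 × 3^2 ≡ 3 × 9 (mod 13): 3 × 9 = 27 ≡ 1. So (-10)^6 ≡ 1 (mod 13).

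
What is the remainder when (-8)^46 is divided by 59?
Using repeated squaring. (-8) ≡ 51 (mod 59). 46 = 32 + 8 + 4 + 2 (binary 101110). Repeated squaring mod 59: 51^1 ≡ 51; 51^2 ≡ 51² = 2601 ≡ 5; 51^4 ≡ 5² = 25 ≡ 25; 51^8 ≡ 25² = 625 ≡ 35; 51^16 ≡ 35² = 1225 ≡ 45; 51^32 ≡ 45² = 2025 ≡ 19. Multiply: (-8)^46 ≡ 51^32 × 51^8 × 51^4 × 51^2 ≡ 19 × 35 × 25 × 5 (mod 59): 19 × 35 = 665 ≡ 16; 16 × 25 = 400 ≡ 46; 46 × 5 = 230 ≡ 53. So (-8)^46 ≡ 53 (mod 59).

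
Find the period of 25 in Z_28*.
Powers of 25 mod 28: 25^1≡25, 25^2≡9, 25^3≡1. Order = 3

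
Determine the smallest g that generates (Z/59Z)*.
2

A primitive root g modulo p has order p-1 = 58
Prime divisors of 58: [2, 29]
g is a primitive root iff g^(58/q) ≢ 1 (mod 59) for each prime divisor q
Testing small values:
  g = 2: 2^29 ≡ 58, 2^2 ≡ 4 (mod 59) → none is 1, primitive root!
The smallest primitive root is 2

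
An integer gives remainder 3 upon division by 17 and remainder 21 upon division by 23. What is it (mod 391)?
M = 17 × 23 = 391. M₁ = 23, y₁ ≡ 3 (mod 17). M₂ = 17, y₂ ≡ 19 (mod 23). x = 3×23×3 + 21×17×19 ≡ 343 (mod 391). The smallest positive such number is 343.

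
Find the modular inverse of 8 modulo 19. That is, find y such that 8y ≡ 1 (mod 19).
12

Using Extended Euclidean Algorithm:
gcd(8, 19) = 1
Bezout coefficients: 8 × -7 + 19 × 3 = 1
So 8 × -7 ≡ 1 (mod 19)
The inverse is -7 mod 19 = 12
Verification: 8 × 12 = 96 = 5 × 19 + 1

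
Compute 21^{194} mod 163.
136

Using successive squaring:
Binary expansion of 194: 11000010
Powers of 21 mod 163 (each is the square of the previous):
  21^1 ≡ 21 (mod 163)
  21^2 ≡ 21² = 441 ≡ 115 (mod 163)
  21^4 ≡ 115² = 13225 ≡ 22 (mod 163)
  21^8 ≡ 22² = 484 ≡ 158 (mod 163)
  21^16 ≡ 158² = 24964 ≡ 25 (mod 163)
  21^32 ≡ 25² = 625 ≡ 136 (mod 163)
  21^64 ≡ 136² = 18496 ≡ 77 (mod 163)
  21^128 ≡ 77² = 5929 ≡ 61 (mod 163)
194 = 128 + 64 + 2, so 21^194 = 21^128 × 21^64 × 21^2 ≡ 61 × 77 × 115 (mod 163)
Multiplying step by step:
  61 × 77 = 4697 ≡ 133 (mod 163)
  133 × 115 = 15295 ≡ 136 (mod 163)
Result: 21^194 ≡ 136 (mod 163)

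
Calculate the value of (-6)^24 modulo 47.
Using repeated squaring. (-6) ≡ 41 (mod 47). 24 = 16 + 8 (binary 11000). Repeated squaring mod 47: 41^1 ≡ 41; 41^2 ≡ 41² = 1681 ≡ 36; 41^4 ≡ 36² = 1296 ≡ 27; 41^8 ≡ 27² = 729 ≡ 24; 41^16 ≡ 24² = 576 ≡ 12. Multiply: (-6)^24 ≡ 41^16 × 41^8 ≡ 12 × 24 (mod 47): 12 × 24 = 288 ≡ 6. So (-6)^24 ≡ 6 (mod 47).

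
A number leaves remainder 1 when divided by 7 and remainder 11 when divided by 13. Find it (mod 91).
M = 7 × 13 = 91. M₁ = 13, y₁ ≡ 6 (mod 7). M₂ = 7, y₂ ≡ 2 (mod 13). n = 1×13×6 + 11×7×2 ≡ 50 (mod 91)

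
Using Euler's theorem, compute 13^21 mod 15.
By Euler: 13^{8} ≡ 1 (mod 15) since gcd(13, 15) = 1. 21 = 2×8 + 5. So 13^{21} ≡ 13^{5} ≡ 13 (mod 15)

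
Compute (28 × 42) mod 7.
0

(28 × 42) = 1176
1176 mod 7 = 0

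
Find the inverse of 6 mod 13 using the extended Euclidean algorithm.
Extended GCD: 6(-2) + 13(1) = 1. So 6^(-1) ≡ 11 ≡ 11 (mod 13). Verify: 6 × 11 = 66 ≡ 1 (mod 13)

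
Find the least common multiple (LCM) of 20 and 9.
180

First find GCD(20, 9) using the Euclidean algorithm:
20 = 2 × 9 + 2
9 = 4 × 2 + 1
2 = 2 × 1 + 0
GCD(20, 9) = 1

LCM formula: LCM(a, b) = (a × b) / GCD(a, b)
LCM(20, 9) = (20 × 9) / 1
LCM(20, 9) = 180 / 1
LCM(20, 9) = 180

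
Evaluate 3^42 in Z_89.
Using repeated squaring. 42 = 32 + 8 + 2 (binary 101010). Repeated squaring mod 89: 3^1 ≡ 3; 3^2 ≡ 3² = 9 ≡ 9; 3^4 ≡ 9² = 81 ≡ 81; 3^8 ≡ 81² = 6561 ≡ 64; 3^16 ≡ 64² = 4096 ≡ 2; 3^32 ≡ 2² = 4 ≡ 4. Multiply: 3^42 = 3^32 × 3^8 × 3^2 ≡ 4 × 64 × 9 (mod 89): 4 × 64 = 256 ≡ 78; 78 × 9 = 702 ≡ 79. So 3^42 ≡ 79 (mod 89).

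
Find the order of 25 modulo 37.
Powers of 25 mod 37: 25^1≡25, 25^2≡33, 25^3≡11, 25^4≡16, 25^5≡30, 25^6≡10, 25^7≡28, 25^8≡34, 25^9≡36, 25^10≡12, 25^11≡4, 25^12≡26, 25^13≡21, 25^14≡7, 25^15≡27, 25^16≡9, 25^17≡3, 25^18≡1. Order = 18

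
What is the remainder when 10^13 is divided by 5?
Using repeated squaring. 10 ≡ 0 (mod 5). 13 = 8 + 4 + 1 (binary 1101). Repeated squaring mod 5: 0^1 ≡ 0; 0^2 ≡ 0² = 0 ≡ 0; 0^4 ≡ 0² = 0 ≡ 0; 0^8 ≡ 0² = 0 ≡ 0. Multiply: 10^13 ≡ 0^8 × 0^4 × 0^1 ≡ 0 × 0 × 0 (mod 5): 0 × 0 = 0 ≡ 0; 0 × 0 = 0 ≡ 0. So 10^13 ≡ 0 (mod 5).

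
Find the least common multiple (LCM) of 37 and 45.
1665

First find GCD(37, 45) using the Euclidean algorithm:
37 = 0 × 45 + 37
45 = 1 × 37 + 8
37 = 4 × 8 + 5
8 = 1 × 5 + 3
5 = 1 × 3 + 2
3 = 1 × 2 + 1
2 = 2 × 1 + 0
GCD(37, 45) = 1

LCM formula: LCM(a, b) = (a × b) / GCD(a, b)
LCM(37, 45) = (37 × 45) / 1
LCM(37, 45) = 1665 / 1
LCM(37, 45) = 1665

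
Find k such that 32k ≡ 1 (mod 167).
32^(-1) ≡ 47 (mod 167). Verification: 32 × 47 = 1504 ≡ 1 (mod 167)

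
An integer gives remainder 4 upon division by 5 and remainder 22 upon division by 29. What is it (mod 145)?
M = 5 × 29 = 145. M₁ = 29, y₁ ≡ 4 (mod 5). M₂ = 5, y₂ ≡ 6 (mod 29). t = 4×29×4 + 22×5×6 ≡ 109 (mod 145). The smallest positive such number is 109.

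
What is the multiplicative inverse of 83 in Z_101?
83^(-1) ≡ 28 (mod 101). Verification: 83 × 28 = 2324 ≡ 1 (mod 101)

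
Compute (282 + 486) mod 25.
18

(282 + 486) = 768
768 mod 25 = 18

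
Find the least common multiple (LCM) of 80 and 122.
4880

First find GCD(80, 122) using the Euclidean algorithm:
80 = 0 × 122 + 80
122 = 1 × 80 + 42
80 = 1 × 42 + 38
42 = 1 × 38 + 4
38 = 9 × 4 + 2
4 = 2 × 2 + 0
GCD(80, 122) = 2

LCM formula: LCM(a, b) = (a × b) / GCD(a, b)
LCM(80, 122) = (80 × 122) / 2
LCM(80, 122) = 9760 / 2
LCM(80, 122) = 4880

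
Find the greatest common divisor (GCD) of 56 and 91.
7

Using the Euclidean algorithm:
56 = 0 × 91 + 56
91 = 1 × 56 + 35
56 = 1 × 35 + 21
35 = 1 × 21 + 14
21 = 1 × 14 + 7
14 = 2 × 7 + 0

GCD(56, 91) = 7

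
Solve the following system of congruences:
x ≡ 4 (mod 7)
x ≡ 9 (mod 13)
74

Using the Chinese Remainder Theorem:
M = product of moduli = 91
For equation 1: M_1 = 13, 13 ≡ 6 (mod 7), inverse of 13 mod 7 is 6 (check: 6 × 6 = 36 ≡ 1 (mod 7))
For equation 2: M_2 = 7, 7 ≡ 7 (mod 13), inverse of 7 mod 13 is 2 (check: 7 × 2 = 14 ≡ 1 (mod 13))
Combine: x ≡ Σ r_i×M_i×(M_i⁻¹ mod m_i) = 4×13×6 + 9×7×2 = 312 + 126 = 438
438 mod 91 = 74
x ≡ 74 (mod 91)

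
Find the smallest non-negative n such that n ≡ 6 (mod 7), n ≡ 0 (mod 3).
6

Using the Chinese Remainder Theorem:
M = product of moduli = 21
For equation 1: M_1 = 3, 3 ≡ 3 (mod 7), inverse of 3 mod 7 is 5 (check: 3 × 5 = 15 ≡ 1 (mod 7))
For equation 2: M_2 = 7, 7 ≡ 1 (mod 3), inverse of 7 mod 3 is 1 (check: 1 × 1 = 1 ≡ 1 (mod 3))
Combine: n ≡ Σ r_i×M_i×(M_i⁻¹ mod m_i) = 6×3×5 + 0×7×1 = 90 + 0 = 90
90 mod 21 = 6
n ≡ 6 (mod 21)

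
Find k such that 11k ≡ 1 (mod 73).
11^(-1) ≡ 20 (mod 73). Verification: 11 × 20 = 220 ≡ 1 (mod 73)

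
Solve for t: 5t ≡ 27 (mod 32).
31

Since gcd(5, 32) = 1 divides 27, a solution exists.
Multiply both sides by the inverse of 5 mod 32:
  5^(-1) mod 32 = 13
  x ≡ 13 × 27 ≡ 351 ≡ 31 (mod 32)
Verification: 5 × 31 = 155 = 4 × 32 + 27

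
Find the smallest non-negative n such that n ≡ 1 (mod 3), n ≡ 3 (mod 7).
10

Using the Chinese Remainder Theorem:
M = product of moduli = 21
For equation 1: M_1 = 7, 7 ≡ 1 (mod 3), inverse of 7 mod 3 is 1 (check: 1 × 1 = 1 ≡ 1 (mod 3))
For equation 2: M_2 = 3, 3 ≡ 3 (mod 7), inverse of 3 mod 7 is 5 (check: 3 × 5 = 15 ≡ 1 (mod 7))
Combine: n ≡ Σ r_i×M_i×(M_i⁻¹ mod m_i) = 1×7×1 + 3×3×5 = 7 + 45 = 52
52 mod 21 = 10
n ≡ 10 (mod 21)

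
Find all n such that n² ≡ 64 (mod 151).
The square roots of 64 mod 151 are 8 and 143. Verify: 8² = 64 ≡ 64 (mod 151)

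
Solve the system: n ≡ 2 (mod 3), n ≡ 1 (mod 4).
M = 3 × 4 = 12. M₁ = 4, y₁ ≡ 1 (mod 3). M₂ = 3, y₂ ≡ 3 (mod 4). n = 2×4×1 + 1×3×3 ≡ 5 (mod 12)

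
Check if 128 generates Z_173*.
p - 1 = 172 has prime divisors 2, 43. Check 128^(172/q) mod 173 for each: 128^(172/2) = 128^86 ≡ 172, 128^(172/43) = 128^4 ≡ 6 (mod 173). None of these is 1, so 128 has order 172 = φ(173), so it is a primitive root mod 173.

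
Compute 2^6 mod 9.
6 = 4 + 2 (binary 110). Repeated squaring mod 9: 2^1 ≡ 2; 2^2 ≡ 2² = 4 ≡ 4; 2^4 ≡ 4² = 16 ≡ 7. Multiply: 2^6 = 2^4 × 2^2 ≡ 7 × 4 (mod 9): 7 × 4 = 28 ≡ 1. So 2^6 ≡ 1 (mod 9).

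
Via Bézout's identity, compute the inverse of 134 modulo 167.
Extended GCD: 134(-81) + 167(65) = 1. So 134^(-1) ≡ 86 ≡ 86 (mod 167). Verify: 134 × 86 = 11524 ≡ 1 (mod 167)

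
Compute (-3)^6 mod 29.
(-3) ≡ 26 (mod 29). 6 = 4 + 2 (binary 110). Repeated squaring mod 29: 26^1 ≡ 26; 26^2 ≡ 26² = 676 ≡ 9; 26^4 ≡ 9² = 81 ≡ 23. Multiply: (-3)^6 ≡ 26^4 × 26^2 ≡ 23 × 9 (mod 29): 23 × 9 = 207 ≡ 4. So (-3)^6 ≡ 4 (mod 29).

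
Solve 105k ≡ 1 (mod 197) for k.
105^(-1) ≡ 182 (mod 197). Verification: 105 × 182 = 19110 ≡ 1 (mod 197)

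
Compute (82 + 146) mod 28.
4

(82 + 146) = 228
228 mod 28 = 4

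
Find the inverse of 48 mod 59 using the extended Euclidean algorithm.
Extended GCD: 48(16) + 59(-13) = 1. So 48^(-1) ≡ 16 ≡ 16 (mod 59). Verify: 48 × 16 = 768 ≡ 1 (mod 59)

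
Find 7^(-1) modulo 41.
6

Using Extended Euclidean Algorithm:
gcd(7, 41) = 1
Bezout coefficients: 7 × 6 + 41 × -1 = 1
So 7 × 6 ≡ 1 (mod 41)
The inverse is 6 mod 41 = 6
Verification: 7 × 6 = 42 = 1 × 41 + 1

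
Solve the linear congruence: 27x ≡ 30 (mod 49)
12

Since gcd(27, 49) = 1 divides 30, a solution exists.
Multiply both sides by the inverse of 27 mod 49:
  27^(-1) mod 49 = 20
  x ≡ 20 × 30 ≡ 600 ≡ 12 (mod 49)
Verification: 27 × 12 = 324 = 6 × 49 + 30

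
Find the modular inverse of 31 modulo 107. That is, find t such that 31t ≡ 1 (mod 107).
38

Using Extended Euclidean Algorithm:
gcd(31, 107) = 1
Bezout coefficients: 31 × 38 + 107 × -11 = 1
So 31 × 38 ≡ 1 (mod 107)
The inverse is 38 mod 107 = 38
Verification: 31 × 38 = 1178 = 11 × 107 + 1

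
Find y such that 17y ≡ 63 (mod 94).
59

Since gcd(17, 94) = 1 divides 63, a solution exists.
Multiply both sides by the inverse of 17 mod 94:
  17^(-1) mod 94 = 83
  x ≡ 83 × 63 ≡ 5229 ≡ 59 (mod 94)
Verification: 17 × 59 = 1003 = 10 × 94 + 63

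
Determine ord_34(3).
Powers of 3 mod 34: 3^1≡3, 3^2≡9, 3^3≡27, 3^4≡13, 3^5≡5, 3^6≡15, 3^7≡11, 3^8≡33, 3^9≡31, 3^10≡25, 3^11≡7, 3^12≡21, 3^13≡29, 3^14≡19, 3^15≡23, 3^16≡1. Order = 16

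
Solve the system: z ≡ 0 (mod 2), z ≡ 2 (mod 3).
M = 2 × 3 = 6. M₁ = 3, y₁ ≡ 1 (mod 2). M₂ = 2, y₂ ≡ 2 (mod 3). z = 0×3×1 + 2×2×2 ≡ 2 (mod 6)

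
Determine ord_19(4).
Powers of 4 mod 19: 4^1≡4, 4^2≡16, 4^3≡7, 4^4≡9, 4^5≡17, 4^6≡11, 4^7≡6, 4^8≡5, 4^9≡1. Order = 9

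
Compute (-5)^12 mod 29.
Using repeated squaring. (-5) ≡ 24 (mod 29). 12 = 8 + 4 (binary 1100). Repeated squaring mod 29: 24^1 ≡ 24; 24^2 ≡ 24² = 576 ≡ 25; 24^4 ≡ 25² = 625 ≡ 16; 24^8 ≡ 16² = 256 ≡ 24. Multiply: (-5)^12 ≡ 24^8 × 24^4 ≡ 24 × 16 (mod 29): 24 × 16 = 384 ≡ 7. So (-5)^12 ≡ 7 (mod 29).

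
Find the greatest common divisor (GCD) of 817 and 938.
1

Using the Euclidean algorithm:
817 = 0 × 938 + 817
938 = 1 × 817 + 121
817 = 6 × 121 + 91
121 = 1 × 91 + 30
91 = 3 × 30 + 1
30 = 30 × 1 + 0

GCD(817, 938) = 1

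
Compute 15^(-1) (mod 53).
46

Using Extended Euclidean Algorithm:
gcd(15, 53) = 1
Bezout coefficients: 15 × -7 + 53 × 2 = 1
So 15 × -7 ≡ 1 (mod 53)
The inverse is -7 mod 53 = 46
Verification: 15 × 46 = 690 = 13 × 53 + 1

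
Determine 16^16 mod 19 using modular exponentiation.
Using repeated squaring. 16 = 16 (binary 10000). Repeated squaring mod 19: 16^1 ≡ 16; 16^2 ≡ 16² = 256 ≡ 9; 16^4 ≡ 9² = 81 ≡ 5; 16^8 ≡ 5² = 25 ≡ 6; 16^16 ≡ 6² = 36 ≡ 17. So 16^16 ≡ 17 (mod 19).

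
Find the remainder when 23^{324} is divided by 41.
By Fermat: 23^{40} ≡ 1 (mod 41). 324 = 8×40 + 4. So 23^{324} ≡ 23^{4} ≡ 16 (mod 41)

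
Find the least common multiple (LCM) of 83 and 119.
9877

First find GCD(83, 119) using the Euclidean algorithm:
83 = 0 × 119 + 83
119 = 1 × 83 + 36
83 = 2 × 36 + 11
36 = 3 × 11 + 3
11 = 3 × 3 + 2
3 = 1 × 2 + 1
2 = 2 × 1 + 0
GCD(83, 119) = 1

LCM formula: LCM(a, b) = (a × b) / GCD(a, b)
LCM(83, 119) = (83 × 119) / 1
LCM(83, 119) = 9877 / 1
LCM(83, 119) = 9877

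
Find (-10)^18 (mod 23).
Using repeated squaring. (-10) ≡ 13 (mod 23). 18 = 16 + 2 (binary 10010). Repeated squaring mod 23: 13^1 ≡ 13; 13^2 ≡ 13² = 169 ≡ 8; 13^4 ≡ 8² = 64 ≡ 18; 13^8 ≡ 18² = 324 ≡ 2; 13^16 ≡ 2² = 4 ≡ 4. Multiply: (-10)^18 ≡ 13^16 × 13^2 ≡ 4 × 8 (mod 23): 4 × 8 = 32 ≡ 9. So (-10)^18 ≡ 9 (mod 23).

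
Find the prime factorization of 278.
2 × 139

Divide by primes starting from smallest:
278 ÷ 2 = 139
139 ÷ 139 = 1

278 = 2 × 139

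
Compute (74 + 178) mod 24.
12

(74 + 178) = 252
252 mod 24 = 12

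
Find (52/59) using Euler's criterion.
(52/59) = 52^{29} mod 59 = -1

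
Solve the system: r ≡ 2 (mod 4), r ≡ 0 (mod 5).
M = 4 × 5 = 20. M₁ = 5, y₁ ≡ 1 (mod 4). M₂ = 4, y₂ ≡ 4 (mod 5). r = 2×5×1 + 0×4×4 ≡ 10 (mod 20)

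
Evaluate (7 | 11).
(7/11) = 7^{5} mod 11 = -1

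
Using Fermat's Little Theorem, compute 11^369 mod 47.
By Fermat: 11^{46} ≡ 1 (mod 47). 369 = 8×46 + 1. So 11^{369} ≡ 11^{1} ≡ 11 (mod 47)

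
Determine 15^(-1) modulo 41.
15^(-1) ≡ 11 (mod 41). Verification: 15 × 11 = 165 ≡ 1 (mod 41)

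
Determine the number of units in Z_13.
12

Prime factorization: 13 = 13
Using the formula φ(n) = n × Π(1 - 1/p) for each prime factor p:
φ(13) = 13 × (1 - 1/13)
φ(13) = 12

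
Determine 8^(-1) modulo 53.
8^(-1) ≡ 20 (mod 53). Verification: 8 × 20 = 160 ≡ 1 (mod 53)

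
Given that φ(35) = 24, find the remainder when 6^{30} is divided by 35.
By Euler: 6^{24} ≡ 1 (mod 35) since gcd(6, 35) = 1. 30 = 1×24 + 6. So 6^{30} ≡ 6^{6} ≡ 1 (mod 35)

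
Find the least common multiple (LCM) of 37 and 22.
814

First find GCD(37, 22) using the Euclidean algorithm:
37 = 1 × 22 + 15
22 = 1 × 15 + 7
15 = 2 × 7 + 1
7 = 7 × 1 + 0
GCD(37, 22) = 1

LCM formula: LCM(a, b) = (a × b) / GCD(a, b)
LCM(37, 22) = (37 × 22) / 1
LCM(37, 22) = 814 / 1
LCM(37, 22) = 814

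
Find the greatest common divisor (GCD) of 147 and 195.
3

Using the Euclidean algorithm:
147 = 0 × 195 + 147
195 = 1 × 147 + 48
147 = 3 × 48 + 3
48 = 16 × 3 + 0

GCD(147, 195) = 3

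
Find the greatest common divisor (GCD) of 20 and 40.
20

Using the Euclidean algorithm:
20 = 0 × 40 + 20
40 = 2 × 20 + 0

GCD(20, 40) = 20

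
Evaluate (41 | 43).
(41/43) = 41^{21} mod 43 = 1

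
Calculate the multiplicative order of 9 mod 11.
Powers of 9 mod 11: 9^1≡9, 9^2≡4, 9^3≡3, 9^4≡5, 9^5≡1. Order = 5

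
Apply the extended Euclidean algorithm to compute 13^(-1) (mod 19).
Extended GCD: 13(3) + 19(-2) = 1. So 13^(-1) ≡ 3 ≡ 3 (mod 19). Verify: 13 × 3 = 39 ≡ 1 (mod 19)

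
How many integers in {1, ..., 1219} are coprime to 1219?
1144

Prime factorization: 1219 = 23 × 53
Using the formula φ(n) = n × Π(1 - 1/p) for each prime factor p:
φ(1219) = 1219 × (1 - 1/23) × (1 - 1/53)
φ(1219) = 1144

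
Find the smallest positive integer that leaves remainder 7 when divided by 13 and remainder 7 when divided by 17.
M = 13 × 17 = 221. M₁ = 17, y₁ ≡ 10 (mod 13). M₂ = 13, y₂ ≡ 4 (mod 17). r = 7×17×10 + 7×13×4 ≡ 7 (mod 221). The smallest positive such number is 7.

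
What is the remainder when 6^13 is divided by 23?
Using repeated squaring. 13 = 8 + 4 + 1 (binary 1101). Repeated squaring mod 23: 6^1 ≡ 6; 6^2 ≡ 6² = 36 ≡ 13; 6^4 ≡ 13² = 169 ≡ 8; 6^8 ≡ 8² = 64 ≡ 18. Multiply: 6^13 = 6^8 × 6^4 × 6^1 ≡ 18 × 8 × 6 (mod 23): 18 × 8 = 144 ≡ 6; 6 × 6 = 36 ≡ 13. So 6^13 ≡ 13 (mod 23).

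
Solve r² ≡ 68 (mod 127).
The square roots of 68 mod 127 are 103 and 24. Verify: 103² = 10609 ≡ 68 (mod 127)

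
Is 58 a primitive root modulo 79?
No

To verify, check if 58^(78/q) ≢ 1 (mod 79) for each prime divisor q of 78
Divisors of 78 = 78: [1, 2, 3, 6, 13, 26, 39, 78]
  58^(78/2) = 58^39 ≡ 78 (mod 79)
  58^(78/3) = 58^26 ≡ 1 (mod 79)
  58^(78/13) = 58^6 ≡ 8 (mod 79)
Conclusion: 58 is not a primitive root modulo 79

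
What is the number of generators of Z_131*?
Number of primitive roots mod 131 = φ(130) = 48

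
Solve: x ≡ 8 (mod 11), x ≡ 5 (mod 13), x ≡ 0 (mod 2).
M = 11 × 13 × 2 = 286. M₁ = 26, y₁ ≡ 3 (mod 11). M₂ = 22, y₂ ≡ 3 (mod 13). M₃ = 143, y₃ ≡ 1 (mod 2). x = 8×26×3 + 5×22×3 + 0×143×1 ≡ 96 (mod 286)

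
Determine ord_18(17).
Powers of 17 mod 18: 17^1≡17, 17^2≡1. Order = 2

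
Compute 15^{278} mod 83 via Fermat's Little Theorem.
27

By Fermat's Little Theorem, a^(p-1) ≡ 1 (mod p) for prime p and gcd(a, p) = 1
Here p = 83, so 15^82 ≡ 1 (mod 83)
We can reduce the exponent: 278 mod 82 = 32
So 15^278 ≡ 15^32 (mod 83)
Computing: 15^32 mod 83 = 27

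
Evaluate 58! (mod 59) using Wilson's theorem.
By Wilson's theorem, (58)! ≡ -1 ≡ 58 (mod 59)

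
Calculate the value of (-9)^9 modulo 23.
(-9) ≡ 14 (mod 23). 9 = 8 + 1 (binary 1001). Repeated squaring mod 23: 14^1 ≡ 14; 14^2 ≡ 14² = 196 ≡ 12; 14^4 ≡ 12² = 144 ≡ 6; 14^8 ≡ 6² = 36 ≡ 13. Multiply: (-9)^9 ≡ 14^8 × 14^1 ≡ 13 × 14 (mod 23): 13 × 14 = 182 ≡ 21. So (-9)^9 ≡ 21 (mod 23).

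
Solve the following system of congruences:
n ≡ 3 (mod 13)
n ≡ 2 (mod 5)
42

Using the Chinese Remainder Theorem:
M = product of moduli = 65
For equation 1: M_1 = 5, 5 ≡ 5 (mod 13), inverse of 5 mod 13 is 8 (check: 5 × 8 = 40 ≡ 1 (mod 13))
For equation 2: M_2 = 13, 13 ≡ 3 (mod 5), inverse of 13 mod 5 is 2 (check: 3 × 2 = 6 ≡ 1 (mod 5))
Combine: n ≡ Σ r_i×M_i×(M_i⁻¹ mod m_i) = 3×5×8 + 2×13×2 = 120 + 52 = 172
172 mod 65 = 42
n ≡ 42 (mod 65)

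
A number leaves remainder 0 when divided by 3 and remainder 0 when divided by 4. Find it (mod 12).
M = 3 × 4 = 12. M₁ = 4, y₁ ≡ 1 (mod 3). M₂ = 3, y₂ ≡ 3 (mod 4). m = 0×4×1 + 0×3×3 ≡ 0 (mod 12)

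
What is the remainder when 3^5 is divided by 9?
5 = 4 + 1 (binary 101). Repeated squaring mod 9: 3^1 ≡ 3; 3^2 ≡ 3² = 9 ≡ 0; 3^4 ≡ 0² = 0 ≡ 0. Multiply: 3^5 = 3^4 × 3^1 ≡ 0 × 3 (mod 9): 0 × 3 = 0 ≡ 0. So 3^5 ≡ 0 (mod 9).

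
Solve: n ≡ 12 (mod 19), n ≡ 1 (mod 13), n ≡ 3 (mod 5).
M = 19 × 13 × 5 = 1235. M₁ = 65, y₁ ≡ 12 (mod 19). M₂ = 95, y₂ ≡ 10 (mod 13). M₃ = 247, y₃ ≡ 3 (mod 5). n = 12×65×12 + 1×95×10 + 3×247×3 ≡ 183 (mod 1235)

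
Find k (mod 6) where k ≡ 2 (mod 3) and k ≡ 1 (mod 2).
M = 3 × 2 = 6. M₁ = 2, y₁ ≡ 2 (mod 3). M₂ = 3, y₂ ≡ 1 (mod 2). k = 2×2×2 + 1×3×1 ≡ 5 (mod 6)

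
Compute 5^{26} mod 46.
27

Using successive squaring:
Binary expansion of 26: 11010
Powers of 5 mod 46 (each is the square of the previous):
  5^1 ≡ 5 (mod 46)
  5^2 ≡ 5² = 25 ≡ 25 (mod 46)
  5^4 ≡ 25² = 625 ≡ 27 (mod 46)
  5^8 ≡ 27² = 729 ≡ 39 (mod 46)
  5^16 ≡ 39² = 1521 ≡ 3 (mod 46)
26 = 16 + 8 + 2, so 5^26 = 5^16 × 5^8 × 5^2 ≡ 3 × 39 × 25 (mod 46)
Multiplying step by step:
  3 × 39 = 117 ≡ 25 (mod 46)
  25 × 25 = 625 ≡ 27 (mod 46)
Result: 5^26 ≡ 27 (mod 46)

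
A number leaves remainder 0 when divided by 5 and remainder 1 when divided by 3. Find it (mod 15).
M = 5 × 3 = 15. M₁ = 3, y₁ ≡ 2 (mod 5). M₂ = 5, y₂ ≡ 2 (mod 3). m = 0×3×2 + 1×5×2 ≡ 10 (mod 15)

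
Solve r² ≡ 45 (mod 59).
The square roots of 45 mod 59 are 35 and 24. Verify: 35² = 1225 ≡ 45 (mod 59)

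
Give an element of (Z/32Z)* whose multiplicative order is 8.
19 has order 8 mod 32 since 19^{8} ≡ 1 (mod 32) and no smaller power works.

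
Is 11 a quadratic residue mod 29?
By Euler's criterion: 11^{14} ≡ 28 (mod 29). Since this equals -1 (≡ 28), 11 is not a QR.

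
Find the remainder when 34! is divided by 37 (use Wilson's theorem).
(36)! = (34)! × (35) × (36) ≡ -1 (mod 37). So (34)! ≡ -1 × [(36)(35)]^(-1) ≡ 18 (mod 37)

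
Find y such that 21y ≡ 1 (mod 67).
21^(-1) ≡ 16 (mod 67). Verification: 21 × 16 = 336 ≡ 1 (mod 67)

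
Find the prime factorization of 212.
2^2 × 53

Divide by primes starting from smallest:
212 ÷ 2 = 106
106 ÷ 2 = 53
53 ÷ 53 = 1

212 = 2^2 × 53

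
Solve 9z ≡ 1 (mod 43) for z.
9^(-1) ≡ 24 (mod 43). Verification: 9 × 24 = 216 ≡ 1 (mod 43)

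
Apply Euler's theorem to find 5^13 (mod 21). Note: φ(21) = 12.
By Euler: 5^{12} ≡ 1 (mod 21) since gcd(5, 21) = 1. 13 = 1×12 + 1. So 5^{13} ≡ 5^{1} ≡ 5 (mod 21)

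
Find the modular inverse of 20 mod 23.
20^(-1) ≡ 15 (mod 23). Verification: 20 × 15 = 300 ≡ 1 (mod 23)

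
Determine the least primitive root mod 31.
p - 1 = 30 has prime divisors 2, 3, 5. h is a primitive root mod 31 iff h^(30/q) ≢ 1 (mod 31) for each such q.
h = 2: 2^15 ≡ 1, 2^10 ≡ 1, 2^6 ≡ 2 (mod 31); 2^15 ≡ 1, so not a primitive root.
h = 3: 3^15 ≡ 30, 3^10 ≡ 25, 3^6 ≡ 16 (mod 31); none is 1, so 3 has order 30 and is a primitive root.
The smallest primitive root mod 31 is g = 3.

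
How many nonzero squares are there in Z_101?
For prime 101, there are (p-1)/2 = (101-1)/2 = 50 quadratic residues (excluding 0).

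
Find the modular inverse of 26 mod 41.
26^(-1) ≡ 30 (mod 41). Verification: 26 × 30 = 780 ≡ 1 (mod 41)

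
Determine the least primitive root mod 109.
p - 1 = 108 has prime divisors 2, 3. h is a primitive root mod 109 iff h^(108/q) ≢ 1 (mod 109) for each such q.
h = 2: 2^54 ≡ 108, 2^36 ≡ 1 (mod 109); 2^36 ≡ 1, so not a primitive root.
h = 3: 3^54 ≡ 1, 3^36 ≡ 63 (mod 109); 3^54 ≡ 1, so not a primitive root.
h = 4: 4^54 ≡ 1, 4^36 ≡ 1 (mod 109); 4^54 ≡ 1, so not a primitive root.
h = 5: 5^54 ≡ 1, 5^36 ≡ 63 (mod 109); 5^54 ≡ 1, so not a primitive root.
h = 6: 6^54 ≡ 108, 6^36 ≡ 63 (mod 109); none is 1, so 6 has order 108 and is a primitive root.
The smallest primitive root mod 109 is g = 6.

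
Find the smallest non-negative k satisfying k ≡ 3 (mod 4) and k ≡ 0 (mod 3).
M = 4 × 3 = 12. M₁ = 3, y₁ ≡ 3 (mod 4). M₂ = 4, y₂ ≡ 1 (mod 3). k = 3×3×3 + 0×4×1 ≡ 3 (mod 12)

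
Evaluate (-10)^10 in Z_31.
(-10) ≡ 21 (mod 31). 10 = 8 + 2 (binary 1010). Repeated squaring mod 31: 21^1 ≡ 21; 21^2 ≡ 21² = 441 ≡ 7; 21^4 ≡ 7² = 49 ≡ 18; 21^8 ≡ 18² = 324 ≡ 14. Multiply: (-10)^10 ≡ 21^8 × 21^2 ≡ 14 × 7 (mod 31): 14 × 7 = 98 ≡ 5. So (-10)^10 ≡ 5 (mod 31).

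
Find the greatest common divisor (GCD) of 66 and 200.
2

Using the Euclidean algorithm:
66 = 0 × 200 + 66
200 = 3 × 66 + 2
66 = 33 × 2 + 0

GCD(66, 200) = 2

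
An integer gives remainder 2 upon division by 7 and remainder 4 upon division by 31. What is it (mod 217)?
M = 7 × 31 = 217. M₁ = 31, y₁ ≡ 5 (mod 7). M₂ = 7, y₂ ≡ 9 (mod 31). k = 2×31×5 + 4×7×9 ≡ 128 (mod 217). The smallest positive such number is 128.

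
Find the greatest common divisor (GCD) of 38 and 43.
1

Using the Euclidean algorithm:
38 = 0 × 43 + 38
43 = 1 × 38 + 5
38 = 7 × 5 + 3
5 = 1 × 3 + 2
3 = 1 × 2 + 1
2 = 2 × 1 + 0

GCD(38, 43) = 1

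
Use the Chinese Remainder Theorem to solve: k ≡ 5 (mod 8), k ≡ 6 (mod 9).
M = 8 × 9 = 72. M₁ = 9, y₁ ≡ 1 (mod 8). M₂ = 8, y₂ ≡ 8 (mod 9). k = 5×9×1 + 6×8×8 ≡ 69 (mod 72)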